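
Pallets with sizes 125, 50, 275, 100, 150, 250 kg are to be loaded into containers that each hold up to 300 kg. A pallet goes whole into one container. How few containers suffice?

Total = 275 + 250 + 150 + 125 + 100 + 50 = 950 kg.
Lower bound: ⌈950/300⌉ = 4 containers.
A packing using 4 containers:
  container 1: 275 = 275
  container 2: 250 + 50 = 300
  container 3: 150 + 125 = 275
  container 4: 100 = 100
This matches the lower bound, so 4 is optimal.

4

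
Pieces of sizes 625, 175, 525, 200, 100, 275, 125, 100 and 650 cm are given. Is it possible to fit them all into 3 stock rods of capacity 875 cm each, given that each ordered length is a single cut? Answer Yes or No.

Total = 2775 cm; ⌈2775/875⌉ = 4.
At least 4 stock rods are required, but only 3 are allowed.

No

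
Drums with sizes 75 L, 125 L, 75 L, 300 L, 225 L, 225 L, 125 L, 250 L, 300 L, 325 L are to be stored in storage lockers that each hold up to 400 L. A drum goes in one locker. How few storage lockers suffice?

Total = 325 + 300 + 300 + 250 + 225 + 225 + 125 + 125 + 75 + 75 = 2025 L.
Lower bound: ⌈2025/400⌉ = 6 storage lockers.
A packing using 6 storage lockers:
  locker 1: 325 + 75 = 400
  locker 2: 300 + 75 = 375
  locker 3: 300 = 300
  locker 4: 250 + 125 = 375
  locker 5: 225 + 125 = 350
  locker 6: 225 = 225
This matches the lower bound, so 6 is optimal.

6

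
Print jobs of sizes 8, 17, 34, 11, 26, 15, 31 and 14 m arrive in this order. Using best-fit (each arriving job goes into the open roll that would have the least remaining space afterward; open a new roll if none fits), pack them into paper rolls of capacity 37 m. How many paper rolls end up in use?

5

  8 → roll 1 (new)  [load 8/37]
  17 → roll 1  [load 25/37]
  34 → roll 2 (new)  [load 34/37]
  11 → roll 1  [load 36/37]
  26 → roll 3 (new)  [load 26/37]
  15 → roll 4 (new)  [load 15/37]
  31 → roll 5 (new)  [load 31/37]
  14 → roll 4  [load 29/37]
5 paper rolls opened.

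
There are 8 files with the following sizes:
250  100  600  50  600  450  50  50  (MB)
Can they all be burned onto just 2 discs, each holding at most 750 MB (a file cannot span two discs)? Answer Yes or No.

No

Total = 2150 MB; ⌈2150/750⌉ = 3.
At least 3 discs are required, but only 2 are allowed.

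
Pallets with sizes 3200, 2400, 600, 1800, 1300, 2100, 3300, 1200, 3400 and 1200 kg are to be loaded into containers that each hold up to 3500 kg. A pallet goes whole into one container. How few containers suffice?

7

Total = 3400 + 3300 + 3200 + 2400 + 2100 + 1800 + 1300 + 1200 + 1200 + 600 = 20500 kg.
Lower bound: ⌈20500/3500⌉ = 6 containers.
A packing using 7 containers:
  container 1: 3400 = 3400
  container 2: 3300 = 3300
  container 3: 3200 = 3200
  container 4: 2400 + 600 = 3000
  container 5: 2100 + 1300 = 3400
  container 6: 1800 + 1200 = 3000
  container 7: 1200 = 1200
No arrangement into 6 containers stays within capacity, so 7 is optimal.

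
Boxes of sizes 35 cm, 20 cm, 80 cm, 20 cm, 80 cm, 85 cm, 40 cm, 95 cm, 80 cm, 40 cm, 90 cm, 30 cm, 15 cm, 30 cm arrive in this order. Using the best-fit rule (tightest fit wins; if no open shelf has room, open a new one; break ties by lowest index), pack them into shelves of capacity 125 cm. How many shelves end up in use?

  35 → shelf 1 (new)  [load 35/125]
  20 → shelf 1  [load 55/125]
  80 → shelf 2 (new)  [load 80/125]
  20 → shelf 2  [load 100/125]
  80 → shelf 3 (new)  [load 80/125]
  85 → shelf 4 (new)  [load 85/125]
  40 → shelf 4  [load 125/125]
  95 → shelf 5 (new)  [load 95/125]
  80 → shelf 6 (new)  [load 80/125]
  40 → shelf 3  [load 120/125]
  90 → shelf 7 (new)  [load 90/125]
  30 → shelf 5  [load 125/125]
  15 → shelf 2  [load 115/125]
  30 → shelf 7  [load 120/125]
7 shelves opened.

7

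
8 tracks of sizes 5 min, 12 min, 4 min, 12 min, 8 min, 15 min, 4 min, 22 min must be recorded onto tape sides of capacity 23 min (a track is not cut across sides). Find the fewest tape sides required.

Total = 22 + 15 + 12 + 12 + 8 + 5 + 4 + 4 = 82 min.
Lower bound: ⌈82/23⌉ = 4 tape sides.
A packing using 4 tape sides:
  side 1: 22 = 22
  side 2: 15 + 8 = 23
  side 3: 12 + 5 + 4 = 21
  side 4: 12 + 4 = 16
This matches the lower bound, so 4 is optimal.

4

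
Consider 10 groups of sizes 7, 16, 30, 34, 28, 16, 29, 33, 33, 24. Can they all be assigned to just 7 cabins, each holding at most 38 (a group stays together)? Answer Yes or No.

No

Total = 250; ⌈250/38⌉ = 7.
The bound of 7 does not rule out 7, but exhaustive search shows no assignment into 7 cabins of capacity 38 exists — the minimum is 8.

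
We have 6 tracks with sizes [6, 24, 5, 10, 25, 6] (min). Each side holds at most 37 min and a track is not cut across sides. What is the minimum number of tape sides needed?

Total = 25 + 24 + 10 + 6 + 6 + 5 = 76 min.
Lower bound: ⌈76/37⌉ = 3 tape sides.
A packing using 3 tape sides:
  side 1: 25 + 10 = 35
  side 2: 24 + 6 + 6 = 36
  side 3: 5 = 5
This matches the lower bound, so 3 is optimal.

3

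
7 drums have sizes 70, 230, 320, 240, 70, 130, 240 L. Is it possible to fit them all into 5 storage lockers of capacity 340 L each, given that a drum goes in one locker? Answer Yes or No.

A valid assignment using 5 storage lockers:
  locker 1: 320 = 320
  locker 2: 240 + 70 = 310
  locker 3: 240 + 70 = 310
  locker 4: 230 = 230
  locker 5: 130 = 130
Every load is within 340 L, so 5 storage lockers suffice.

Yes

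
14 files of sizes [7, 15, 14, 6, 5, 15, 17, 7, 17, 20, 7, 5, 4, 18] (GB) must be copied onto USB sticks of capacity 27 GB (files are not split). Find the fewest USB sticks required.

Total = 20 + 18 + 17 + 17 + 15 + 15 + 14 + 7 + 7 + 7 + 6 + 5 + 5 + 4 = 157 GB.
Lower bound: ⌈157/27⌉ = 6 USB sticks.
Also, 7 files each exceed 27/2 GB, and no two of those can share a USB stick, so at least 7 USB sticks are needed.
A packing using 7 USB sticks:
  USB stick 1: 20 + 7 = 27
  USB stick 2: 18 + 7 = 25
  USB stick 3: 17 + 7 = 24
  USB stick 4: 17 + 6 + 4 = 27
  USB stick 5: 15 + 5 + 5 = 25
  USB stick 6: 15 = 15
  USB stick 7: 14 = 14
This matches the lower bound, so 7 is optimal.

7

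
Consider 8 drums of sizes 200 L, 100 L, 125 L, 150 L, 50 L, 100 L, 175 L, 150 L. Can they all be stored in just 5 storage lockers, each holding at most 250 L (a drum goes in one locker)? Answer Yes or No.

A valid assignment using 5 storage lockers:
  locker 1: 200 + 50 = 250
  locker 2: 175 = 175
  locker 3: 150 + 100 = 250
  locker 4: 150 + 100 = 250
  locker 5: 125 = 125
Every load is within 250 L, so 5 storage lockers suffice.

Yes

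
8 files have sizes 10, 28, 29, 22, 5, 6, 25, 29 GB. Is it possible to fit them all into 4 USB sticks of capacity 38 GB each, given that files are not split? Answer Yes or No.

No

Total = 154 GB; ⌈154/38⌉ = 5.
At least 5 USB sticks are required, but only 4 are allowed.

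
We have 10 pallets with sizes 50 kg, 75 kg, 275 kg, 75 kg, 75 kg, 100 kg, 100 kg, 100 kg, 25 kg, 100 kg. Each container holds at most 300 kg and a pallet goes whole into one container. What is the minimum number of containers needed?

4

Total = 275 + 100 + 100 + 100 + 100 + 75 + 75 + 75 + 50 + 25 = 975 kg.
Lower bound: ⌈975/300⌉ = 4 containers.
A packing using 4 containers:
  container 1: 275 + 25 = 300
  container 2: 100 + 100 + 100 = 300
  container 3: 100 + 75 + 75 + 50 = 300
  container 4: 75 = 75
This matches the lower bound, so 4 is optimal.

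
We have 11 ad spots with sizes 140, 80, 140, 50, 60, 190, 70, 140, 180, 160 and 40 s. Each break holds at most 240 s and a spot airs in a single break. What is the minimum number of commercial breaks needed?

6

Total = 190 + 180 + 160 + 140 + 140 + 140 + 80 + 70 + 60 + 50 + 40 = 1250 s.
Lower bound: ⌈1250/240⌉ = 6 commercial breaks.
A packing using 6 commercial breaks:
  break 1: 190 + 50 = 240
  break 2: 180 + 60 = 240
  break 3: 160 + 80 = 240
  break 4: 140 + 70 = 210
  break 5: 140 + 40 = 180
  break 6: 140 = 140
This matches the lower bound, so 6 is optimal.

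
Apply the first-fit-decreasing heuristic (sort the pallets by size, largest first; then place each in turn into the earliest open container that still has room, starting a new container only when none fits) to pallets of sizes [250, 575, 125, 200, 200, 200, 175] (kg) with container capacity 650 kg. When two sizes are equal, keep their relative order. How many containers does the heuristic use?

Sorted descending: 575, 250, 200, 200, 200, 175, 125.
  575 → container 1 (new)  [load 575/650]
  250 → container 2 (new)  [load 250/650]
  200 → container 2  [load 450/650]
  200 → container 2  [load 650/650]
  200 → container 3 (new)  [load 200/650]
  175 → container 3  [load 375/650]
  125 → container 3  [load 500/650]
3 containers opened.

3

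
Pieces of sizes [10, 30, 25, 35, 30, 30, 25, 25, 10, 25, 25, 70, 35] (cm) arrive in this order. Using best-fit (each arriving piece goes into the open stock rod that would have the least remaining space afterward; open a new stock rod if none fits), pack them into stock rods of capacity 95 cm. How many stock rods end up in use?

  10 → stock rod 1 (new)  [load 10/95]
  30 → stock rod 1  [load 40/95]
  25 → stock rod 1  [load 65/95]
  35 → stock rod 2 (new)  [load 35/95]
  30 → stock rod 1  [load 95/95]
  30 → stock rod 2  [load 65/95]
  25 → stock rod 2  [load 90/95]
  25 → stock rod 3 (new)  [load 25/95]
  10 → stock rod 3  [load 35/95]
  25 → stock rod 3  [load 60/95]
  25 → stock rod 3  [load 85/95]
  70 → stock rod 4 (new)  [load 70/95]
  35 → stock rod 5 (new)  [load 35/95]
5 stock rods opened.

5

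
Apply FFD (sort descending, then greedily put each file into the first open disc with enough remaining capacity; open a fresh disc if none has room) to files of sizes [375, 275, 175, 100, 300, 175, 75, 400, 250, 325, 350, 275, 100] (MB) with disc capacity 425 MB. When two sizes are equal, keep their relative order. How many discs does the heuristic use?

Sorted descending: 400, 375, 350, 325, 300, 275, 275, 250, 175, 175, 100, 100, 75.
  400 → disc 1 (new)  [load 400/425]
  375 → disc 2 (new)  [load 375/425]
  350 → disc 3 (new)  [load 350/425]
  325 → disc 4 (new)  [load 325/425]
  300 → disc 5 (new)  [load 300/425]
  275 → disc 6 (new)  [load 275/425]
  275 → disc 7 (new)  [load 275/425]
  250 → disc 8 (new)  [load 250/425]
  175 → disc 8  [load 425/425]
  175 → disc 9 (new)  [load 175/425]
  100 → disc 4  [load 425/425]
  100 → disc 5  [load 400/425]
  75 → disc 3  [load 425/425]
9 discs opened.

9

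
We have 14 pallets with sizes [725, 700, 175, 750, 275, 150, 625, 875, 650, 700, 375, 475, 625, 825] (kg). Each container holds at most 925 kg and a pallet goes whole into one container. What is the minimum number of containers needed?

Total = 875 + 825 + 750 + 725 + 700 + 700 + 650 + 625 + 625 + 475 + 375 + 275 + 175 + 150 = 7925 kg.
Lower bound: ⌈7925/925⌉ = 9 containers.
Also, 10 pallets each exceed 925/2 kg, and no two of those can share a container, so at least 10 containers are needed.
A packing using 10 containers:
  container 1: 875 = 875
  container 2: 825 = 825
  container 3: 750 + 175 = 925
  container 4: 725 + 150 = 875
  container 5: 700 = 700
  container 6: 700 = 700
  container 7: 650 + 275 = 925
  container 8: 625 = 625
  container 9: 625 = 625
  container 10: 475 + 375 = 850
This matches the lower bound, so 10 is optimal.

10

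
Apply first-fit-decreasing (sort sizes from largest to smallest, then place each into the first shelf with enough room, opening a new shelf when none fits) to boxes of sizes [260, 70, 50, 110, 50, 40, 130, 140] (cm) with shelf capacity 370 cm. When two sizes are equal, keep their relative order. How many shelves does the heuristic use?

Sorted descending: 260, 140, 130, 110, 70, 50, 50, 40.
  260 → shelf 1 (new)  [load 260/370]
  140 → shelf 2 (new)  [load 140/370]
  130 → shelf 2  [load 270/370]
  110 → shelf 1  [load 370/370]
  70 → shelf 2  [load 340/370]
  50 → shelf 3 (new)  [load 50/370]
  50 → shelf 3  [load 100/370]
  40 → shelf 3  [load 140/370]
3 shelves opened.

3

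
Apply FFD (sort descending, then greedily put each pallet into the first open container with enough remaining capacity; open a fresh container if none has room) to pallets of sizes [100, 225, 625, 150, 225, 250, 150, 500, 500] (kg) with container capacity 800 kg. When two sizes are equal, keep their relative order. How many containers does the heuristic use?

4

Sorted descending: 625, 500, 500, 250, 225, 225, 150, 150, 100.
  625 → container 1 (new)  [load 625/800]
  500 → container 2 (new)  [load 500/800]
  500 → container 3 (new)  [load 500/800]
  250 → container 2  [load 750/800]
  225 → container 3  [load 725/800]
  225 → container 4 (new)  [load 225/800]
  150 → container 1  [load 775/800]
  150 → container 4  [load 375/800]
  100 → container 4  [load 475/800]
4 containers opened.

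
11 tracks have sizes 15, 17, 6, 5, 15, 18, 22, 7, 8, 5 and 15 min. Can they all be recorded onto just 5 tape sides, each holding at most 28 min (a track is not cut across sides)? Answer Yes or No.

No

Total = 133 min; ⌈133/28⌉ = 5.
6 tracks each exceed half the capacity and cannot share a side, forcing at least 6 tape sides.
At least 6 tape sides are required, but only 5 are allowed.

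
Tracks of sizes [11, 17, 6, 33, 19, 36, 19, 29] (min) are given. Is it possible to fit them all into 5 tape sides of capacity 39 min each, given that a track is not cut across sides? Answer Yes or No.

Yes

A valid assignment using 5 tape sides:
  side 1: 36 = 36
  side 2: 33 + 6 = 39
  side 3: 29 = 29
  side 4: 19 + 19 = 38
  side 5: 17 + 11 = 28
Every load is within 39 min, so 5 tape sides suffice.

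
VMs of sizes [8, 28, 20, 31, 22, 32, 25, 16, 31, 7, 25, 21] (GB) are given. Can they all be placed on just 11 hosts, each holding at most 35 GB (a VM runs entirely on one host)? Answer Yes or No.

A valid assignment using 10 hosts:
  host 1: 32 = 32
  host 2: 31 = 31
  host 3: 31 = 31
  host 4: 28 + 7 = 35
  host 5: 25 + 8 = 33
  host 6: 25 = 25
  host 7: 22 = 22
  host 8: 21 = 21
  host 9: 20 = 20
  host 10: 16 = 16
That uses only 10 ≤ 11, so 11 hosts are enough.

Yes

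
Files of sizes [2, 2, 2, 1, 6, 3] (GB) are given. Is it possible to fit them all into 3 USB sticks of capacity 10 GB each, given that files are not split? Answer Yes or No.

Yes

A valid assignment using 2 USB sticks:
  USB stick 1: 6 + 3 + 1 = 10
  USB stick 2: 2 + 2 + 2 = 6
That uses only 2 ≤ 3, so 3 USB sticks are enough.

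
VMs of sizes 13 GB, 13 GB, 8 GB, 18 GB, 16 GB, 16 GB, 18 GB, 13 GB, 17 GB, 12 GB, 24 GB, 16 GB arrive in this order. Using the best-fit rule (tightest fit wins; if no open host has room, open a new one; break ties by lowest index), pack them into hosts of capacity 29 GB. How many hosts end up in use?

8

  13 → host 1 (new)  [load 13/29]
  13 → host 1  [load 26/29]
  8 → host 2 (new)  [load 8/29]
  18 → host 2  [load 26/29]
  16 → host 3 (new)  [load 16/29]
  16 → host 4 (new)  [load 16/29]
  18 → host 5 (new)  [load 18/29]
  13 → host 3  [load 29/29]
  17 → host 6 (new)  [load 17/29]
  12 → host 6  [load 29/29]
  24 → host 7 (new)  [load 24/29]
  16 → host 8 (new)  [load 16/29]
8 hosts opened.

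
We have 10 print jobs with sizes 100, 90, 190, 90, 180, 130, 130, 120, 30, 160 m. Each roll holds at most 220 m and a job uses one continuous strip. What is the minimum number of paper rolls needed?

Total = 190 + 180 + 160 + 130 + 130 + 120 + 100 + 90 + 90 + 30 = 1220 m.
Lower bound: ⌈1220/220⌉ = 6 paper rolls.
A packing using 6 paper rolls:
  roll 1: 190 + 30 = 220
  roll 2: 180 = 180
  roll 3: 160 = 160
  roll 4: 130 + 90 = 220
  roll 5: 130 + 90 = 220
  roll 6: 120 + 100 = 220
This matches the lower bound, so 6 is optimal.

6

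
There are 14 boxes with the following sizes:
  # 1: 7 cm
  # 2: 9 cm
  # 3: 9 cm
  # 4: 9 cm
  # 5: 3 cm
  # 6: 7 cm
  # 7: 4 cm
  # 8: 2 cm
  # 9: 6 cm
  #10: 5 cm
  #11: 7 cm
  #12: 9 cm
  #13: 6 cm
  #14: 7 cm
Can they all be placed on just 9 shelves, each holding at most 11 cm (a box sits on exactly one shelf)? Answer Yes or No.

No

Total = 90 cm; ⌈90/11⌉ = 9.
10 boxes each exceed half the capacity and cannot share a shelf, forcing at least 10 shelves.
At least 10 shelves are required, but only 9 are allowed.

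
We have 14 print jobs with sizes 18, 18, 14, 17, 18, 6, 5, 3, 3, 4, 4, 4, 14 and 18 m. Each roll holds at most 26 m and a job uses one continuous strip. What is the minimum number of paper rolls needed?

7

Total = 18 + 18 + 18 + 18 + 17 + 14 + 14 + 6 + 5 + 4 + 4 + 4 + 3 + 3 = 146 m.
Lower bound: ⌈146/26⌉ = 6 paper rolls.
Also, 7 print jobs each exceed 13 m, and no two of those can share a roll, so at least 7 paper rolls are needed.
A packing using 7 paper rolls:
  roll 1: 18 + 6 = 24
  roll 2: 18 + 5 + 3 = 26
  roll 3: 18 + 4 + 4 = 26
  roll 4: 18 + 4 + 3 = 25
  roll 5: 17 = 17
  roll 6: 14 = 14
  roll 7: 14 = 14
This matches the lower bound, so 7 is optimal.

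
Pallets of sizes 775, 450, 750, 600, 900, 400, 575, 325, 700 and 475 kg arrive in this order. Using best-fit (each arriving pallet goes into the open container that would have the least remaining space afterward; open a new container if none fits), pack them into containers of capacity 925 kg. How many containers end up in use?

  775 → container 1 (new)  [load 775/925]
  450 → container 2 (new)  [load 450/925]
  750 → container 3 (new)  [load 750/925]
  600 → container 4 (new)  [load 600/925]
  900 → container 5 (new)  [load 900/925]
  400 → container 2  [load 850/925]
  575 → container 6 (new)  [load 575/925]
  325 → container 4  [load 925/925]
  700 → container 7 (new)  [load 700/925]
  475 → container 8 (new)  [load 475/925]
8 containers opened.

8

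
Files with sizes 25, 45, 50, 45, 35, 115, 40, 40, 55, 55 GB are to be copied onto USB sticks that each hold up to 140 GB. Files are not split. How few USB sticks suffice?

4

Total = 115 + 55 + 55 + 50 + 45 + 45 + 40 + 40 + 35 + 25 = 505 GB.
Lower bound: ⌈505/140⌉ = 4 USB sticks.
A packing using 4 USB sticks:
  USB stick 1: 115 + 25 = 140
  USB stick 2: 55 + 55 = 110
  USB stick 3: 50 + 45 + 45 = 140
  USB stick 4: 40 + 40 + 35 = 115
This matches the lower bound, so 4 is optimal.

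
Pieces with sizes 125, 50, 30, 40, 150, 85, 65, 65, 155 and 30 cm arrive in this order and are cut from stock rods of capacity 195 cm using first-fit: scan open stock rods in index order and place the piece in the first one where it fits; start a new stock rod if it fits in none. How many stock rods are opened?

  125 → stock rod 1 (new)  [load 125/195]
  50 → stock rod 1  [load 175/195]
  30 → stock rod 2 (new)  [load 30/195]
  40 → stock rod 2  [load 70/195]
  150 → stock rod 3 (new)  [load 150/195]
  85 → stock rod 2  [load 155/195]
  65 → stock rod 4 (new)  [load 65/195]
  65 → stock rod 4  [load 130/195]
  155 → stock rod 5 (new)  [load 155/195]
  30 → stock rod 2  [load 185/195]
5 stock rods opened.

5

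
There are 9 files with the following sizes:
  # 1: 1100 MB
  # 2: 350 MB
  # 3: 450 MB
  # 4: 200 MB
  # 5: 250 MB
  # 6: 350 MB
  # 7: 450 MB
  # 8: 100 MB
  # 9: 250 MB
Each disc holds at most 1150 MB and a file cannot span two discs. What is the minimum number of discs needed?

Total = 1100 + 450 + 450 + 350 + 350 + 250 + 250 + 200 + 100 = 3500 MB.
Lower bound: ⌈3500/1150⌉ = 4 discs.
A packing using 4 discs:
  disc 1: 1100 = 1100
  disc 2: 450 + 450 + 250 = 1150
  disc 3: 350 + 350 + 250 + 200 = 1150
  disc 4: 100 = 100
This matches the lower bound, so 4 is optimal.

4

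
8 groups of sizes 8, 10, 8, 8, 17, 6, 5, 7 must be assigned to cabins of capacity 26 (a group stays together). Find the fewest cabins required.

Total = 17 + 10 + 8 + 8 + 8 + 7 + 6 + 5 = 69.
Lower bound: ⌈69/26⌉ = 3 cabins.
A packing using 3 cabins:
  cabin 1: 17 + 8 = 25
  cabin 2: 10 + 8 + 8 = 26
  cabin 3: 7 + 6 + 5 = 18
This matches the lower bound, so 3 is optimal.

3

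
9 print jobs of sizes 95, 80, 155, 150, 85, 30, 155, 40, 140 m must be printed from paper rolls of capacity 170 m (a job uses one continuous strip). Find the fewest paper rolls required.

6

Total = 155 + 155 + 150 + 140 + 95 + 85 + 80 + 40 + 30 = 930 m.
Lower bound: ⌈930/170⌉ = 6 paper rolls.
A packing using 6 paper rolls:
  roll 1: 155 = 155
  roll 2: 155 = 155
  roll 3: 150 = 150
  roll 4: 140 + 30 = 170
  roll 5: 95 + 40 = 135
  roll 6: 85 + 80 = 165
This matches the lower bound, so 6 is optimal.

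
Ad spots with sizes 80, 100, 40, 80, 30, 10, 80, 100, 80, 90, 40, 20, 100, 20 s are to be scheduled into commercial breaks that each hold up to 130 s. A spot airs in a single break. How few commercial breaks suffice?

8

Total = 100 + 100 + 100 + 90 + 80 + 80 + 80 + 80 + 40 + 40 + 30 + 20 + 20 + 10 = 870 s.
Lower bound: ⌈870/130⌉ = 7 commercial breaks.
Also, 8 ad spots each exceed 65 s, and no two of those can share a break, so at least 8 commercial breaks are needed.
A packing using 8 commercial breaks:
  break 1: 100 + 30 = 130
  break 2: 100 + 20 + 10 = 130
  break 3: 100 + 20 = 120
  break 4: 90 + 40 = 130
  break 5: 80 + 40 = 120
  break 6: 80 = 80
  break 7: 80 = 80
  break 8: 80 = 80
This matches the lower bound, so 8 is optimal.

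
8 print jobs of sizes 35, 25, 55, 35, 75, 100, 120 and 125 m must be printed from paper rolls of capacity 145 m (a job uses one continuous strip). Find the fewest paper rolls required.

5

Total = 125 + 120 + 100 + 75 + 55 + 35 + 35 + 25 = 570 m.
Lower bound: ⌈570/145⌉ = 4 paper rolls.
A packing using 5 paper rolls:
  roll 1: 125 = 125
  roll 2: 120 + 25 = 145
  roll 3: 100 + 35 = 135
  roll 4: 75 + 55 = 130
  roll 5: 35 = 35
No arrangement into 4 paper rolls stays within capacity, so 5 is optimal.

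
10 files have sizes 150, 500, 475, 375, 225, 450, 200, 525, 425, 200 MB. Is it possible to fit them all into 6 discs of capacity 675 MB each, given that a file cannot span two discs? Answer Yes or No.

Yes

A valid assignment using 6 discs:
  disc 1: 525 + 150 = 675
  disc 2: 500 = 500
  disc 3: 475 + 200 = 675
  disc 4: 450 + 225 = 675
  disc 5: 425 + 200 = 625
  disc 6: 375 = 375
Every load is within 675 MB, so 6 discs suffice.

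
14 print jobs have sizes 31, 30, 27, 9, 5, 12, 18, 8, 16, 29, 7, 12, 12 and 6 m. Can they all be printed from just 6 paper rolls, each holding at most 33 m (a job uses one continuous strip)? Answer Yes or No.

No

Total = 222 m; ⌈222/33⌉ = 7.
At least 7 paper rolls are required, but only 6 are allowed.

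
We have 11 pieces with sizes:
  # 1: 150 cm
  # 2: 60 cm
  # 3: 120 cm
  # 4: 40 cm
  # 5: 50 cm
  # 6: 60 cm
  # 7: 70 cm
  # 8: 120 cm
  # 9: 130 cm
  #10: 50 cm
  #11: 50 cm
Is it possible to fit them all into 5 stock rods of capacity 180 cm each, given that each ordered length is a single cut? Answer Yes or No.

No

Total = 900 cm; ⌈900/180⌉ = 5.
The bound of 5 does not rule out 5, but exhaustive search shows no assignment into 5 stock rods of capacity 180 cm exists — the minimum is 6.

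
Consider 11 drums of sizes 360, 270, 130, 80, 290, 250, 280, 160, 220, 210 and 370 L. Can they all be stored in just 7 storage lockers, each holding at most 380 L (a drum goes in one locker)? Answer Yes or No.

Total = 2620 L; ⌈2620/380⌉ = 7.
8 drums each exceed half the capacity and cannot share a locker, forcing at least 8 storage lockers.
At least 8 storage lockers are required, but only 7 are allowed.

No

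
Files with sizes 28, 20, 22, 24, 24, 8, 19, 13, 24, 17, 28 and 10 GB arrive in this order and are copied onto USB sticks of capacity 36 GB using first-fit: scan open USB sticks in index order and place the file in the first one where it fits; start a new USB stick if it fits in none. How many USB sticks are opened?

  28 → USB stick 1 (new)  [load 28/36]
  20 → USB stick 2 (new)  [load 20/36]
  22 → USB stick 3 (new)  [load 22/36]
  24 → USB stick 4 (new)  [load 24/36]
  24 → USB stick 5 (new)  [load 24/36]
  8 → USB stick 1  [load 36/36]
  19 → USB stick 6 (new)  [load 19/36]
  13 → USB stick 2  [load 33/36]
  24 → USB stick 7 (new)  [load 24/36]
  17 → USB stick 6  [load 36/36]
  28 → USB stick 8 (new)  [load 28/36]
  10 → USB stick 3  [load 32/36]
8 USB sticks opened.

8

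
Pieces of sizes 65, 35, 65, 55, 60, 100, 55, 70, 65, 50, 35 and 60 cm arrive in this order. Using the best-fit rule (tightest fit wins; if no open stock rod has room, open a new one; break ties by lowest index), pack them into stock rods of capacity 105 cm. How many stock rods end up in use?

9

  65 → stock rod 1 (new)  [load 65/105]
  35 → stock rod 1  [load 100/105]
  65 → stock rod 2 (new)  [load 65/105]
  55 → stock rod 3 (new)  [load 55/105]
  60 → stock rod 4 (new)  [load 60/105]
  100 → stock rod 5 (new)  [load 100/105]
  55 → stock rod 6 (new)  [load 55/105]
  70 → stock rod 7 (new)  [load 70/105]
  65 → stock rod 8 (new)  [load 65/105]
  50 → stock rod 3  [load 105/105]
  35 → stock rod 7  [load 105/105]
  60 → stock rod 9 (new)  [load 60/105]
9 stock rods opened.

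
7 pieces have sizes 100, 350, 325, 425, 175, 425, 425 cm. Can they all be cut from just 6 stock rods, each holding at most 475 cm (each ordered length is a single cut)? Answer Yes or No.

A valid assignment using 6 stock rods:
  stock rod 1: 425 = 425
  stock rod 2: 425 = 425
  stock rod 3: 425 = 425
  stock rod 4: 350 + 100 = 450
  stock rod 5: 325 = 325
  stock rod 6: 175 = 175
Every load is within 475 cm, so 6 stock rods suffice.

Yes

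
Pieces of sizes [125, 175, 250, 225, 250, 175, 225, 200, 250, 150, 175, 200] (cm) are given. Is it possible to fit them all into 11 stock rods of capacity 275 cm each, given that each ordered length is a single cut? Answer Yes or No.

A valid assignment using 11 stock rods:
  stock rod 1: 250 = 250
  stock rod 2: 250 = 250
  stock rod 3: 250 = 250
  stock rod 4: 225 = 225
  stock rod 5: 225 = 225
  stock rod 6: 200 = 200
  stock rod 7: 200 = 200
  stock rod 8: 175 = 175
  stock rod 9: 175 = 175
  stock rod 10: 175 = 175
  stock rod 11: 150 + 125 = 275
Every load is within 275 cm, so 11 stock rods suffice.

Yes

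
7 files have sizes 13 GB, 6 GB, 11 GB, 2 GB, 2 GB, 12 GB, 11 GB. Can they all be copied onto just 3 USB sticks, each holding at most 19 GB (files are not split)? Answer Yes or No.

Total = 57 GB; ⌈57/19⌉ = 3.
4 files each exceed half the capacity and cannot share a USB stick, forcing at least 4 USB sticks.
At least 4 USB sticks are required, but only 3 are allowed.

No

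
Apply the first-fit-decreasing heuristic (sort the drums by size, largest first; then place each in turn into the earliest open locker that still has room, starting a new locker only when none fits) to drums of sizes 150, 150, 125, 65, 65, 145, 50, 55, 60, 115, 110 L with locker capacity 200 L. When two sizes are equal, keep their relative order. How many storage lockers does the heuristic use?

Sorted descending: 150, 150, 145, 125, 115, 110, 65, 65, 60, 55, 50.
  150 → locker 1 (new)  [load 150/200]
  150 → locker 2 (new)  [load 150/200]
  145 → locker 3 (new)  [load 145/200]
  125 → locker 4 (new)  [load 125/200]
  115 → locker 5 (new)  [load 115/200]
  110 → locker 6 (new)  [load 110/200]
  65 → locker 4  [load 190/200]
  65 → locker 5  [load 180/200]
  60 → locker 6  [load 170/200]
  55 → locker 3  [load 200/200]
  50 → locker 1  [load 200/200]
6 storage lockers opened.

6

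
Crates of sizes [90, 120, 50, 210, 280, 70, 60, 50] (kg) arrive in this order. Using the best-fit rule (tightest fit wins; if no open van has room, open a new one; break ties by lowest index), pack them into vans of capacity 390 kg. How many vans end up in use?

3

  90 → van 1 (new)  [load 90/390]
  120 → van 1  [load 210/390]
  50 → van 1  [load 260/390]
  210 → van 2 (new)  [load 210/390]
  280 → van 3 (new)  [load 280/390]
  70 → van 3  [load 350/390]
  60 → van 1  [load 320/390]
  50 → van 1  [load 370/390]
3 vans opened.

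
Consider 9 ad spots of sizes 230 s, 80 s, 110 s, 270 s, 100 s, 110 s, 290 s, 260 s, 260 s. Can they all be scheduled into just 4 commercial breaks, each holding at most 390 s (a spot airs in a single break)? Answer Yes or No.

No

Total = 1710 s; ⌈1710/390⌉ = 5.
At least 5 commercial breaks are required, but only 4 are allowed.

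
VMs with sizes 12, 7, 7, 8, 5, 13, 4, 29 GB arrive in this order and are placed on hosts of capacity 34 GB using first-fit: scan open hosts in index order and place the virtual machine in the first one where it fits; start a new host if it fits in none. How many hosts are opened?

  12 → host 1 (new)  [load 12/34]
  7 → host 1  [load 19/34]
  7 → host 1  [load 26/34]
  8 → host 1  [load 34/34]
  5 → host 2 (new)  [load 5/34]
  13 → host 2  [load 18/34]
  4 → host 2  [load 22/34]
  29 → host 3 (new)  [load 29/34]
3 hosts opened.

3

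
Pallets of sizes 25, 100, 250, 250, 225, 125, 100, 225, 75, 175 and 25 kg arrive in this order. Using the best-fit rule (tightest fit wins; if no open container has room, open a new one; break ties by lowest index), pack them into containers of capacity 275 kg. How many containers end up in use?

  25 → container 1 (new)  [load 25/275]
  100 → container 1  [load 125/275]
  250 → container 2 (new)  [load 250/275]
  250 → container 3 (new)  [load 250/275]
  225 → container 4 (new)  [load 225/275]
  125 → container 1  [load 250/275]
  100 → container 5 (new)  [load 100/275]
  225 → container 6 (new)  [load 225/275]
  75 → container 5  [load 175/275]
  175 → container 7 (new)  [load 175/275]
  25 → container 1  [load 275/275]
7 containers opened.

7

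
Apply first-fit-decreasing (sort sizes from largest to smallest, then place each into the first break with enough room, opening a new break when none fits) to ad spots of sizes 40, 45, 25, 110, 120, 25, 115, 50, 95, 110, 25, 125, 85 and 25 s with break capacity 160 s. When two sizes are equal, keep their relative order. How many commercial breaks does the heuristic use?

7

Sorted descending: 125, 120, 115, 110, 110, 95, 85, 50, 45, 40, 25, 25, 25, 25.
  125 → break 1 (new)  [load 125/160]
  120 → break 2 (new)  [load 120/160]
  115 → break 3 (new)  [load 115/160]
  110 → break 4 (new)  [load 110/160]
  110 → break 5 (new)  [load 110/160]
  95 → break 6 (new)  [load 95/160]
  85 → break 7 (new)  [load 85/160]
  50 → break 4  [load 160/160]
  45 → break 3  [load 160/160]
  40 → break 2  [load 160/160]
  25 → break 1  [load 150/160]
  25 → break 5  [load 135/160]
  25 → break 5  [load 160/160]
  25 → break 6  [load 120/160]
7 commercial breaks opened.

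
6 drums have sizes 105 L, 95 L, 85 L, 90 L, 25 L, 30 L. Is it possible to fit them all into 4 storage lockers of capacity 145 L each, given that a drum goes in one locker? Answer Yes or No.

A valid assignment using 4 storage lockers:
  locker 1: 105 + 30 = 135
  locker 2: 95 + 25 = 120
  locker 3: 90 = 90
  locker 4: 85 = 85
Every load is within 145 L, so 4 storage lockers suffice.

Yes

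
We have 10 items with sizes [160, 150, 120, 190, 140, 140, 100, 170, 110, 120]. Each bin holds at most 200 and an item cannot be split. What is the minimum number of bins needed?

10

Total = 190 + 170 + 160 + 150 + 140 + 140 + 120 + 120 + 110 + 100 = 1400.
Lower bound: ⌈1400/200⌉ = 7 bins.
Also, 9 items each exceed 100, and no two of those can share a bin, so at least 9 bins are needed.
A packing using 10 bins:
  bin 1: 190 = 190
  bin 2: 170 = 170
  bin 3: 160 = 160
  bin 4: 150 = 150
  bin 5: 140 = 140
  bin 6: 140 = 140
  bin 7: 120 = 120
  bin 8: 120 = 120
  bin 9: 110 = 110
  bin 10: 100 = 100
No arrangement into 9 bins stays within capacity, so 10 is optimal.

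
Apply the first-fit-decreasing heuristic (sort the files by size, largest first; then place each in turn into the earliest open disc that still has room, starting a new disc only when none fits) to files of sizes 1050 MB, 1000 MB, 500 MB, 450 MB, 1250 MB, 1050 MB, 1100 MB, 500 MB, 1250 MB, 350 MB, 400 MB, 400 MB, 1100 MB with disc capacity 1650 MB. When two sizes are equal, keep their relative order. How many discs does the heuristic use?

Sorted descending: 1250, 1250, 1100, 1100, 1050, 1050, 1000, 500, 500, 450, 400, 400, 350.
  1250 → disc 1 (new)  [load 1250/1650]
  1250 → disc 2 (new)  [load 1250/1650]
  1100 → disc 3 (new)  [load 1100/1650]
  1100 → disc 4 (new)  [load 1100/1650]
  1050 → disc 5 (new)  [load 1050/1650]
  1050 → disc 6 (new)  [load 1050/1650]
  1000 → disc 7 (new)  [load 1000/1650]
  500 → disc 3  [load 1600/1650]
  500 → disc 4  [load 1600/1650]
  450 → disc 5  [load 1500/1650]
  400 → disc 1  [load 1650/1650]
  400 → disc 2  [load 1650/1650]
  350 → disc 6  [load 1400/1650]
7 discs opened.

7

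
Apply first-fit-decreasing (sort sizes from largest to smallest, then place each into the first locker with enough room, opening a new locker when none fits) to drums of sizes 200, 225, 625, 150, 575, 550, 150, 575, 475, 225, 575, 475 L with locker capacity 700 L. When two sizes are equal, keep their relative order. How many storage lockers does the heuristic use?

8

Sorted descending: 625, 575, 575, 575, 550, 475, 475, 225, 225, 200, 150, 150.
  625 → locker 1 (new)  [load 625/700]
  575 → locker 2 (new)  [load 575/700]
  575 → locker 3 (new)  [load 575/700]
  575 → locker 4 (new)  [load 575/700]
  550 → locker 5 (new)  [load 550/700]
  475 → locker 6 (new)  [load 475/700]
  475 → locker 7 (new)  [load 475/700]
  225 → locker 6  [load 700/700]
  225 → locker 7  [load 700/700]
  200 → locker 8 (new)  [load 200/700]
  150 → locker 5  [load 700/700]
  150 → locker 8  [load 350/700]
8 storage lockers opened.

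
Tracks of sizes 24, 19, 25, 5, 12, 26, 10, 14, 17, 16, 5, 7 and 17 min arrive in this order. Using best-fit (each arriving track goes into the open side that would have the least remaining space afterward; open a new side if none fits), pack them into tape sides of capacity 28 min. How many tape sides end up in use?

9

  24 → side 1 (new)  [load 24/28]
  19 → side 2 (new)  [load 19/28]
  25 → side 3 (new)  [load 25/28]
  5 → side 2  [load 24/28]
  12 → side 4 (new)  [load 12/28]
  26 → side 5 (new)  [load 26/28]
  10 → side 4  [load 22/28]
  14 → side 6 (new)  [load 14/28]
  17 → side 7 (new)  [load 17/28]
  16 → side 8 (new)  [load 16/28]
  5 → side 4  [load 27/28]
  7 → side 7  [load 24/28]
  17 → side 9 (new)  [load 17/28]
9 tape sides opened.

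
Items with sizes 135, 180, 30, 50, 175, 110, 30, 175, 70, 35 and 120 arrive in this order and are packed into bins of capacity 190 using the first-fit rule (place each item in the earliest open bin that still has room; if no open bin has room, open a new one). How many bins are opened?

  135 → bin 1 (new)  [load 135/190]
  180 → bin 2 (new)  [load 180/190]
  30 → bin 1  [load 165/190]
  50 → bin 3 (new)  [load 50/190]
  175 → bin 4 (new)  [load 175/190]
  110 → bin 3  [load 160/190]
  30 → bin 3  [load 190/190]
  175 → bin 5 (new)  [load 175/190]
  70 → bin 6 (new)  [load 70/190]
  35 → bin 6  [load 105/190]
  120 → bin 7 (new)  [load 120/190]
7 bins opened.

7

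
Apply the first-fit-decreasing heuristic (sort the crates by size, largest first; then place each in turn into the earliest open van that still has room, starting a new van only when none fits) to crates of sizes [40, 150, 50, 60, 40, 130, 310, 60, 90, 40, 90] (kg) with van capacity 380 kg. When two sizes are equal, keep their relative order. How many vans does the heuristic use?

Sorted descending: 310, 150, 130, 90, 90, 60, 60, 50, 40, 40, 40.
  310 → van 1 (new)  [load 310/380]
  150 → van 2 (new)  [load 150/380]
  130 → van 2  [load 280/380]
  90 → van 2  [load 370/380]
  90 → van 3 (new)  [load 90/380]
  60 → van 1  [load 370/380]
  60 → van 3  [load 150/380]
  50 → van 3  [load 200/380]
  40 → van 3  [load 240/380]
  40 → van 3  [load 280/380]
  40 → van 3  [load 320/380]
3 vans opened.

3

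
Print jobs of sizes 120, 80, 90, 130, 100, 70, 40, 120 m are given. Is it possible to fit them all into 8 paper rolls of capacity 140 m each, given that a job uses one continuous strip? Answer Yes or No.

Yes

A valid assignment using 7 paper rolls:
  roll 1: 130 = 130
  roll 2: 120 = 120
  roll 3: 120 = 120
  roll 4: 100 + 40 = 140
  roll 5: 90 = 90
  roll 6: 80 = 80
  roll 7: 70 = 70
That uses only 7 ≤ 8, so 8 paper rolls are enough.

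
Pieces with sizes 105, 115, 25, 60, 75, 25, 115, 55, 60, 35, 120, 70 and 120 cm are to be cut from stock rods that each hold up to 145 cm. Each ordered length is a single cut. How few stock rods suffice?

8

Total = 120 + 120 + 115 + 115 + 105 + 75 + 70 + 60 + 60 + 55 + 35 + 25 + 25 = 980 cm.
Lower bound: ⌈980/145⌉ = 7 stock rods.
A packing using 8 stock rods:
  stock rod 1: 120 + 25 = 145
  stock rod 2: 120 + 25 = 145
  stock rod 3: 115 = 115
  stock rod 4: 115 = 115
  stock rod 5: 105 + 35 = 140
  stock rod 6: 75 + 70 = 145
  stock rod 7: 60 + 60 = 120
  stock rod 8: 55 = 55
No arrangement into 7 stock rods stays within capacity, so 8 is optimal.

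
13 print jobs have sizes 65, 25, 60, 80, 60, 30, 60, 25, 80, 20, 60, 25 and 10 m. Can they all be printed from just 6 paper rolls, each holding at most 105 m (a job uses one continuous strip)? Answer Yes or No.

Total = 600 m; ⌈600/105⌉ = 6.
7 print jobs each exceed half the capacity and cannot share a roll, forcing at least 7 paper rolls.
At least 7 paper rolls are required, but only 6 are allowed.

No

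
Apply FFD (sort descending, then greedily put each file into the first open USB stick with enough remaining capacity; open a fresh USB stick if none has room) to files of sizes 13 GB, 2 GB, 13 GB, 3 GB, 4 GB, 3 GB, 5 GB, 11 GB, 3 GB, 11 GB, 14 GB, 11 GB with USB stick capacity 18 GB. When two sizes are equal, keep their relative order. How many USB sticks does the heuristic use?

6

Sorted descending: 14, 13, 13, 11, 11, 11, 5, 4, 3, 3, 3, 2.
  14 → USB stick 1 (new)  [load 14/18]
  13 → USB stick 2 (new)  [load 13/18]
  13 → USB stick 3 (new)  [load 13/18]
  11 → USB stick 4 (new)  [load 11/18]
  11 → USB stick 5 (new)  [load 11/18]
  11 → USB stick 6 (new)  [load 11/18]
  5 → USB stick 2  [load 18/18]
  4 → USB stick 1  [load 18/18]
  3 → USB stick 3  [load 16/18]
  3 → USB stick 4  [load 14/18]
  3 → USB stick 4  [load 17/18]
  2 → USB stick 3  [load 18/18]
6 USB sticks opened.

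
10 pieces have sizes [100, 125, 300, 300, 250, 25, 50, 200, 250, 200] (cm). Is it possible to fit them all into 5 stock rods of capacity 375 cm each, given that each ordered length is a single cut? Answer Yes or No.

No

Total = 1800 cm; ⌈1800/375⌉ = 5.
6 pieces each exceed half the capacity and cannot share a stock rod, forcing at least 6 stock rods.
At least 6 stock rods are required, but only 5 are allowed.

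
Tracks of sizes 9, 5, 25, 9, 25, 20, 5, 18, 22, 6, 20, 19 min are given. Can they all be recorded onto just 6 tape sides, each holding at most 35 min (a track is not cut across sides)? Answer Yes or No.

No

Total = 183 min; ⌈183/35⌉ = 6.
7 tracks each exceed half the capacity and cannot share a side, forcing at least 7 tape sides.
At least 7 tape sides are required, but only 6 are allowed.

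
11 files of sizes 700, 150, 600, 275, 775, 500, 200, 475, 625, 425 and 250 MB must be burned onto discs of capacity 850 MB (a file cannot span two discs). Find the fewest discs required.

Total = 775 + 700 + 625 + 600 + 500 + 475 + 425 + 275 + 250 + 200 + 150 = 4975 MB.
Lower bound: ⌈4975/850⌉ = 6 discs.
A packing using 7 discs:
  disc 1: 775 = 775
  disc 2: 700 + 150 = 850
  disc 3: 625 + 200 = 825
  disc 4: 600 + 250 = 850
  disc 5: 500 + 275 = 775
  disc 6: 475 = 475
  disc 7: 425 = 425
No arrangement into 6 discs stays within capacity, so 7 is optimal.

7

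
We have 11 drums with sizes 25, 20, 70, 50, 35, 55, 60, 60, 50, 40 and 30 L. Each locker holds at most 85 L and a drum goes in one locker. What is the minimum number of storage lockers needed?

Total = 70 + 60 + 60 + 55 + 50 + 50 + 40 + 35 + 30 + 25 + 20 = 495 L.
Lower bound: ⌈495/85⌉ = 6 storage lockers.
A packing using 7 storage lockers:
  locker 1: 70 = 70
  locker 2: 60 + 25 = 85
  locker 3: 60 + 20 = 80
  locker 4: 55 + 30 = 85
  locker 5: 50 + 35 = 85
  locker 6: 50 = 50
  locker 7: 40 = 40
No arrangement into 6 storage lockers stays within capacity, so 7 is optimal.

7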